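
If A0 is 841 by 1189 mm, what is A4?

A1: ⌊1189/2⌋ × 841 = 594 × 841 mm
A2: ⌊841/2⌋ × 594 = 420 × 594 mm
A3: ⌊594/2⌋ × 420 = 297 × 420 mm
A4: ⌊420/2⌋ × 297 = 210 × 297 mm

210 × 297 mm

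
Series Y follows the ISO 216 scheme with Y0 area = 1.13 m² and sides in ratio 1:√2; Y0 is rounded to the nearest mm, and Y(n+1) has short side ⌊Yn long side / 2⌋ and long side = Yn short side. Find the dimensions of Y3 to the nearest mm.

316 × 447 mm

Let Y0's short side be w mm. w · w√2 = 1.13 m² = 1,130,000 mm², so w ≈ 893.9 mm and w√2 ≈ 1264.1 mm → Y0 = 894 × 1264 mm.
Y1: ⌊1264/2⌋ × 894 = 632 × 894 mm
Y2: ⌊894/2⌋ × 632 = 447 × 632 mm
Y3: ⌊632/2⌋ × 447 = 316 × 447 mm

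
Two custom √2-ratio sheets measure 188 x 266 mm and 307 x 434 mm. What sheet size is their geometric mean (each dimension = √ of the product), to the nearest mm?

Short side: √(188 · 307) = √57716 ≈ 240.2 → 240 mm
Long side: √(266 · 434) = √115444 ≈ 339.8 → 340 mm

240 × 340 mm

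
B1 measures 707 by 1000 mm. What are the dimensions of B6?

125 × 176 mm

B2: ⌊1000/2⌋ × 707 = 500 × 707 mm
B3: ⌊707/2⌋ × 500 = 353 × 500 mm
B4: ⌊500/2⌋ × 353 = 250 × 353 mm
B5: ⌊353/2⌋ × 250 = 176 × 250 mm
B6: ⌊250/2⌋ × 176 = 125 × 176 mm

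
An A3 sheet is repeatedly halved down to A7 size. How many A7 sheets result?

Each ISO step halves the sheet: 1 × A3 → 2 × A4 → 4 × A5 → 8 × A6 → …
From A3 to A7 is 4 halving steps: 2^4 = 16.

16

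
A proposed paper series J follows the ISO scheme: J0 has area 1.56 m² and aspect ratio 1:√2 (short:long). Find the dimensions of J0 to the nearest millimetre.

Let the short side be w mm. Then w · w√2 = 1.56 m² = 1,560,000 mm².
w² = 1,560,000/√2, so w ≈ 1050.3 mm; long side = w√2 ≈ 1485.3 mm.

1050 × 1485 mm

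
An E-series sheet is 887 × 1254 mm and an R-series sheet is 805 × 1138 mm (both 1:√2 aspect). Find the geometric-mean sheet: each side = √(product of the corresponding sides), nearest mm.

Short side: √(887 · 805) = √714035 ≈ 845.0 → 845 mm
Long side: √(1254 · 1138) = √1427052 ≈ 1194.6 → 1195 mm

845 × 1195 mm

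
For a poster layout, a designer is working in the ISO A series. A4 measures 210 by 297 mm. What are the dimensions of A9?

A5: ⌊297/2⌋ × 210 = 148 × 210 mm
A6: ⌊210/2⌋ × 148 = 105 × 148 mm
A7: ⌊148/2⌋ × 105 = 74 × 105 mm
A8: ⌊105/2⌋ × 74 = 52 × 74 mm
A9: ⌊74/2⌋ × 52 = 37 × 52 mm

37 × 52 mm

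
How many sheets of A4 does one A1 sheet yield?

8

Each ISO step halves the sheet: 1 × A1 → 2 × A2 → 4 × A3 → 8 × A4
From A1 to A4 is 3 halving steps: 2^3 = 8.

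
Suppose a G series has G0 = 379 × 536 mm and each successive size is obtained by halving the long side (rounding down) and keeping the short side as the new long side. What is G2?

189 × 268 mm

G1: ⌊536/2⌋ × 379 = 268 × 379 mm
G2: ⌊379/2⌋ × 268 = 189 × 268 mm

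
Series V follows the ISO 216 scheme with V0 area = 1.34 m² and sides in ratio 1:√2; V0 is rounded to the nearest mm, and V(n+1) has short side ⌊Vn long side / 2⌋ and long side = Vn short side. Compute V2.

Let V0's short side be w mm. w · w√2 = 1.34 m² = 1,340,000 mm², so w ≈ 973.4 mm and w√2 ≈ 1376.6 mm → V0 = 973 × 1377 mm.
V1: ⌊1377/2⌋ × 973 = 688 × 973 mm
V2: ⌊973/2⌋ × 688 = 486 × 688 mm

486 × 688 mm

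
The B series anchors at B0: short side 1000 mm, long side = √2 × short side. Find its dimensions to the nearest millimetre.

Short side = 1000 mm; long side = 1000√2 ≈ 1414.2 mm.

1000 × 1414 mm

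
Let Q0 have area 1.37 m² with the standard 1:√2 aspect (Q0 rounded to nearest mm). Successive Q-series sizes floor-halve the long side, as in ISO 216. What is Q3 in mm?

Let Q0's short side be w mm. w · w√2 = 1.37 m² = 1,370,000 mm², so w ≈ 984.2 mm and w√2 ≈ 1391.9 mm → Q0 = 984 × 1392 mm.
Q1: ⌊1392/2⌋ × 984 = 696 × 984 mm
Q2: ⌊984/2⌋ × 696 = 492 × 696 mm
Q3: ⌊696/2⌋ × 492 = 348 × 492 mm

348 × 492 mm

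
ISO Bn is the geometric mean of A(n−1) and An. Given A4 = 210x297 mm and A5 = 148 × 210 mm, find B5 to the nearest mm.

176 × 250 mm

Short side: √(210 · 148) = √31080 ≈ 176.3 → 176 mm
Long side: √(297 · 210) = √62370 ≈ 249.7 → 250 mm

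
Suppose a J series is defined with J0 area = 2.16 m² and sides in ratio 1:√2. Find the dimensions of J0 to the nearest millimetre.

Let the short side be w mm. Then w · w√2 = 2.16 m² = 2,160,000 mm².
w² = 2,160,000/√2, so w ≈ 1235.9 mm; long side = w√2 ≈ 1747.8 mm.

1236 × 1748 mm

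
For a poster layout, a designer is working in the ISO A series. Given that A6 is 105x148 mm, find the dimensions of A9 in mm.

A7: ⌊148/2⌋ × 105 = 74 × 105 mm
A8: ⌊105/2⌋ × 74 = 52 × 74 mm
A9: ⌊74/2⌋ × 52 = 37 × 52 mm

37 × 52 mm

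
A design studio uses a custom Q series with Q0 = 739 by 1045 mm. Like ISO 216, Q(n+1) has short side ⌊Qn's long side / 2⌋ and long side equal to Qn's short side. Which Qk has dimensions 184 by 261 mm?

Q0: 739 × 1045 mm
Q1: 522 × 739 mm
Q2: 369 × 522 mm
Q3: 261 × 369 mm
Q4: 184 × 261 mm
Q5: 130 × 184 mm
→ matches Q4.

Q4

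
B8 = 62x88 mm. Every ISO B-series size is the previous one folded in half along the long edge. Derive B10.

31 × 44 mm

B9: ⌊88/2⌋ × 62 = 44 × 62 mm
B10: ⌊62/2⌋ × 44 = 31 × 44 mm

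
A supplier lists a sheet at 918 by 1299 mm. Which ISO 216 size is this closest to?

C0 (917 × 1297 mm)

Aspect ratio 1299/918 ≈ 1.415 — close to the ISO √2 ≈ 1.414.
In the C-series (envelope sizes, between A and B): C0 = 917 × 1297 mm.
Off by 3 mm total — nearest standard size.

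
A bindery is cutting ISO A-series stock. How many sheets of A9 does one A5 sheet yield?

16

Each ISO step halves the sheet: 1 × A5 → 2 × A6 → 4 × A7 → 8 × A8 → …
From A5 to A9 is 4 halving steps: 2^4 = 16.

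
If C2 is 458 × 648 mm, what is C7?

C3: ⌊648/2⌋ × 458 = 324 × 458 mm
C4: ⌊458/2⌋ × 324 = 229 × 324 mm
C5: ⌊324/2⌋ × 229 = 162 × 229 mm
C6: ⌊229/2⌋ × 162 = 114 × 162 mm
C7: ⌊162/2⌋ × 114 = 81 × 114 mm

81 × 114 mm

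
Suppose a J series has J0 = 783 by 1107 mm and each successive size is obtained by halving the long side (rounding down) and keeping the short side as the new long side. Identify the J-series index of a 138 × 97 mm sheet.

J6

J0: 783 × 1107 mm
J1: 553 × 783 mm
J2: 391 × 553 mm
J3: 276 × 391 mm
J4: 195 × 276 mm
J5: 138 × 195 mm
J6: 97 × 138 mm
J7: 69 × 97 mm
→ matches J6.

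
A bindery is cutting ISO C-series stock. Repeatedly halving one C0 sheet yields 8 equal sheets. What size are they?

C3

8 = 2^3, so 3 halving steps.
C0 → C1 → … → C3 after 3 steps.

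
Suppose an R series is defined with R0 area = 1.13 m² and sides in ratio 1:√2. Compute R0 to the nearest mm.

Let the short side be w mm. Then w · w√2 = 1.13 m² = 1,130,000 mm².
w² = 1,130,000/√2, so w ≈ 893.9 mm; long side = w√2 ≈ 1264.1 mm.

894 × 1264 mm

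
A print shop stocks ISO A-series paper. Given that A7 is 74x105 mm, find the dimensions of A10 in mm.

26 × 37 mm

A8: ⌊105/2⌋ × 74 = 52 × 74 mm
A9: ⌊74/2⌋ × 52 = 37 × 52 mm
A10: ⌊52/2⌋ × 37 = 26 × 37 mm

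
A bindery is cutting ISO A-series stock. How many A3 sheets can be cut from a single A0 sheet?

A0 = 841 × 1189 mm; A3 = 297 × 420 mm.
Each halving step doubles the count; 3 steps from A0 to A3.
2^3 = 8.

8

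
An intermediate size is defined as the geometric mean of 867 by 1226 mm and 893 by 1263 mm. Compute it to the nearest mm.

Short side: √(867 · 893) = √774231 ≈ 879.9 → 880 mm
Long side: √(1226 · 1263) = √1548438 ≈ 1244.4 → 1244 mm

880 × 1244 mm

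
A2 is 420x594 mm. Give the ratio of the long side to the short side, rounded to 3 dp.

594 / 420 = 1.414
Matches √2 ≈ 1.414 — the ISO 216 defining ratio.

1.414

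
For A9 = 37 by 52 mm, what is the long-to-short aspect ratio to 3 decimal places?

52 / 37 = 1.405
ISO 216 targets √2 ≈ 1.414; the -0.009 deviation is from mm rounding.

1.405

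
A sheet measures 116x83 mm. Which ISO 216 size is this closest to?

C7 (81 × 114 mm)

Aspect ratio 116/83 ≈ 1.398 (ISO target is √2 ≈ 1.414).
In the C-series (envelope sizes, between A and B): C7 = 81 × 114 mm.
Off by 4 mm total — nearest standard size.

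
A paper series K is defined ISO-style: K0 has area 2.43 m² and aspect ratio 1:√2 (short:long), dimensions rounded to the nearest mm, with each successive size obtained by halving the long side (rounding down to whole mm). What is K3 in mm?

463 × 655 mm

Let K0's short side be w mm. w · w√2 = 2.43 m² = 2,430,000 mm², so w ≈ 1310.8 mm and w√2 ≈ 1853.8 mm → K0 = 1311 × 1854 mm.
K1: ⌊1854/2⌋ × 1311 = 927 × 1311 mm
K2: ⌊1311/2⌋ × 927 = 655 × 927 mm
K3: ⌊927/2⌋ × 655 = 463 × 655 mm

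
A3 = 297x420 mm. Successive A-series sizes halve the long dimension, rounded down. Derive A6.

105 × 148 mm

A4: ⌊420/2⌋ × 297 = 210 × 297 mm
A5: ⌊297/2⌋ × 210 = 148 × 210 mm
A6: ⌊210/2⌋ × 148 = 105 × 148 mm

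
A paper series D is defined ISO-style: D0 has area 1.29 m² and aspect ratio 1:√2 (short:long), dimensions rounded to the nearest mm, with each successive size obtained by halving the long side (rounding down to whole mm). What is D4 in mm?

Let D0's short side be w mm. w · w√2 = 1.29 m² = 1,290,000 mm², so w ≈ 955.1 mm and w√2 ≈ 1350.7 mm → D0 = 955 × 1351 mm.
D1: ⌊1351/2⌋ × 955 = 675 × 955 mm
D2: ⌊955/2⌋ × 675 = 477 × 675 mm
D3: ⌊675/2⌋ × 477 = 337 × 477 mm
D4: ⌊477/2⌋ × 337 = 238 × 337 mm

238 × 337 mm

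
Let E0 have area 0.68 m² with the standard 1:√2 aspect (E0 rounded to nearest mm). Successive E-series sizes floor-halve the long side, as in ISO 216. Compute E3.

245 × 346 mm

Let E0's short side be w mm. w · w√2 = 0.68 m² = 680,000 mm², so w ≈ 693.4 mm and w√2 ≈ 980.6 mm → E0 = 693 × 981 mm.
E1: ⌊981/2⌋ × 693 = 490 × 693 mm
E2: ⌊693/2⌋ × 490 = 346 × 490 mm
E3: ⌊490/2⌋ × 346 = 245 × 346 mm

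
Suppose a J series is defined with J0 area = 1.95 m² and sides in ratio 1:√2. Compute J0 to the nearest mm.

1174 × 1661 mm

Let the short side be w mm. Then w · w√2 = 1.95 m² = 1,950,000 mm².
w² = 1,950,000/√2, so w ≈ 1174.2 mm; long side = w√2 ≈ 1660.6 mm.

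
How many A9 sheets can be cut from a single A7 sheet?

4

Each ISO step halves the sheet: 1 × A7 → 2 × A8 → 4 × A9
From A7 to A9 is 2 halving steps: 2^2 = 4.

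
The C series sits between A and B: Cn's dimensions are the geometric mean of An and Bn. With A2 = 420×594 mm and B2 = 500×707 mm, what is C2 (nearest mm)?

458 × 648 mm

Short side: √(420 · 500) = √210000 ≈ 458.3 → 458 mm
Long side: √(594 · 707) = √419958 ≈ 648.0 → 648 mm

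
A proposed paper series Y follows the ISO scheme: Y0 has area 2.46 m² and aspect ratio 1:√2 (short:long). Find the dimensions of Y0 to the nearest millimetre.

Let the short side be w mm. Then w · w√2 = 2.46 m² = 2,460,000 mm².
w² = 2,460,000/√2, so w ≈ 1318.9 mm; long side = w√2 ≈ 1865.2 mm.

1319 × 1865 mm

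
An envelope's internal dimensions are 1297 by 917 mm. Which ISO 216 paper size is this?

Aspect ratio 1297/917 ≈ 1.414 — close to the ISO √2 ≈ 1.414.
In the C-series (envelope sizes, between A and B): C0 = 917 × 1297 mm.

C0 (917 × 1297 mm)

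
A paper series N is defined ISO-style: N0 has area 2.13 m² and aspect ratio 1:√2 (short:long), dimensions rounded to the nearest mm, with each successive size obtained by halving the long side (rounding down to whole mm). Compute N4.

306 × 434 mm

Let N0's short side be w mm. w · w√2 = 2.13 m² = 2,130,000 mm², so w ≈ 1227.2 mm and w√2 ≈ 1735.6 mm → N0 = 1227 × 1736 mm.
N1: ⌊1736/2⌋ × 1227 = 868 × 1227 mm
N2: ⌊1227/2⌋ × 868 = 613 × 868 mm
N3: ⌊868/2⌋ × 613 = 434 × 613 mm
N4: ⌊613/2⌋ × 434 = 306 × 434 mm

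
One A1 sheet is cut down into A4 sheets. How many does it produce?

8

A1 = 594 × 841 mm; A4 = 210 × 297 mm.
Each halving step doubles the count; 3 steps from A1 to A4.
2^3 = 8.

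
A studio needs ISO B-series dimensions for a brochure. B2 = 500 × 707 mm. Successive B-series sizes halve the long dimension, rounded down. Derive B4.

250 × 353 mm

B3: ⌊707/2⌋ × 500 = 353 × 500 mm
B4: ⌊500/2⌋ × 353 = 250 × 353 mm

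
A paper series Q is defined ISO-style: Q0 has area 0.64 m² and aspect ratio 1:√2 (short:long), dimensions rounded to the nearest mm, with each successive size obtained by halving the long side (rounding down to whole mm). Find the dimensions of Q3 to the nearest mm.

Let Q0's short side be w mm. w · w√2 = 0.64 m² = 640,000 mm², so w ≈ 672.7 mm and w√2 ≈ 951.4 mm → Q0 = 673 × 951 mm.
Q1: ⌊951/2⌋ × 673 = 475 × 673 mm
Q2: ⌊673/2⌋ × 475 = 336 × 475 mm
Q3: ⌊475/2⌋ × 336 = 237 × 336 mm

237 × 336 mm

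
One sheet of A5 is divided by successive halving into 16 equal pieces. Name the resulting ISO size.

A9

16 = 2^4, so 4 halving steps.
A5 → A6 → … → A9 after 4 steps.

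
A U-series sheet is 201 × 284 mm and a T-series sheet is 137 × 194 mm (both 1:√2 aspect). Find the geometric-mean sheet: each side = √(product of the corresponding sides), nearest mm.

166 × 235 mm

Short side: √(201 · 137) = √27537 ≈ 165.9 → 166 mm
Long side: √(284 · 194) = √55096 ≈ 234.7 → 235 mm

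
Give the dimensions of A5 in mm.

148 × 210 mm

A0 = 841 × 1189 mm (A0 has area 1 m², aspect 1:√2).
A1: ⌊1189/2⌋ × 841 = 594 × 841 mm
A2: ⌊841/2⌋ × 594 = 420 × 594 mm
A3: ⌊594/2⌋ × 420 = 297 × 420 mm
A4: ⌊420/2⌋ × 297 = 210 × 297 mm
A5: ⌊297/2⌋ × 210 = 148 × 210 mm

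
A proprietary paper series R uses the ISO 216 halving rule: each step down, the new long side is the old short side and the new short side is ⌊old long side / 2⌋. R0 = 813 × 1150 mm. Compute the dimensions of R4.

R1 = 575 × 813 mm (from R0 by 1 halving).
R2: ⌊813/2⌋ × 575 = 406 × 575 mm
R3: ⌊575/2⌋ × 406 = 287 × 406 mm
R4: ⌊406/2⌋ × 287 = 203 × 287 mm

203 × 287 mm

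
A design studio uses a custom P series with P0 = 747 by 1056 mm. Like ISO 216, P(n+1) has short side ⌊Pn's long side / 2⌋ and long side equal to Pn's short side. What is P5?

132 × 186 mm

P1: ⌊1056/2⌋ × 747 = 528 × 747 mm
P2: ⌊747/2⌋ × 528 = 373 × 528 mm
P3: ⌊528/2⌋ × 373 = 264 × 373 mm
P4: ⌊373/2⌋ × 264 = 186 × 264 mm
P5: ⌊264/2⌋ × 186 = 132 × 186 mm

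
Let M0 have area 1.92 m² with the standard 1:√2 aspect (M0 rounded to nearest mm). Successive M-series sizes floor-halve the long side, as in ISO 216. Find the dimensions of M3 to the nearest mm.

Let M0's short side be w mm. w · w√2 = 1.92 m² = 1,920,000 mm², so w ≈ 1165.2 mm and w√2 ≈ 1647.8 mm → M0 = 1165 × 1648 mm.
M1: ⌊1648/2⌋ × 1165 = 824 × 1165 mm
M2: ⌊1165/2⌋ × 824 = 582 × 824 mm
M3: ⌊824/2⌋ × 582 = 412 × 582 mm

412 × 582 mm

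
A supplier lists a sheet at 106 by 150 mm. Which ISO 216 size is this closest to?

Aspect ratio 150/106 ≈ 1.415 — close to the ISO √2 ≈ 1.414.
In the A-series (A0 area = 1 m²): A6 = 105 × 148 mm.
Off by 3 mm total — nearest standard size.

A6 (105 × 148 mm)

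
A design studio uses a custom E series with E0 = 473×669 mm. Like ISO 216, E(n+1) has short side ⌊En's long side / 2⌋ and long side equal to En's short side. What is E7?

E1 = 334 × 473 mm (from E0 by 1 halving).
E2: ⌊473/2⌋ × 334 = 236 × 334 mm
E3: ⌊334/2⌋ × 236 = 167 × 236 mm
E4: ⌊236/2⌋ × 167 = 118 × 167 mm
E5: ⌊167/2⌋ × 118 = 83 × 118 mm
E6: ⌊118/2⌋ × 83 = 59 × 83 mm
E7: ⌊83/2⌋ × 59 = 41 × 59 mm

41 × 59 mm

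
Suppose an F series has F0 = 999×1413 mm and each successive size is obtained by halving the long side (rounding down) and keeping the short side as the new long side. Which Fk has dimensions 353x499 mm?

F3

F0: 999 × 1413 mm
F1: 706 × 999 mm
F2: 499 × 706 mm
F3: 353 × 499 mm
F4: 249 × 353 mm
→ matches F3.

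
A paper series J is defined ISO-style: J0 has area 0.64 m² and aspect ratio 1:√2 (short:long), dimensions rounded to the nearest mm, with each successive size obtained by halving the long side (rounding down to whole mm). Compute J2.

Let J0's short side be w mm. w · w√2 = 0.64 m² = 640,000 mm², so w ≈ 672.7 mm and w√2 ≈ 951.4 mm → J0 = 673 × 951 mm.
J1: ⌊951/2⌋ × 673 = 475 × 673 mm
J2: ⌊673/2⌋ × 475 = 336 × 475 mm

336 × 475 mm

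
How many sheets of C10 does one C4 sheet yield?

Each ISO step halves the sheet: 1 × C4 → 2 × C5 → 4 × C6 → 8 × C7 → …
From C4 to C10 is 6 halving steps: 2^6 = 64.

64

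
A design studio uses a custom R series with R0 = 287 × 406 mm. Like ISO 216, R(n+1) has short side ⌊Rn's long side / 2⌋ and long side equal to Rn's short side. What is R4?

71 × 101 mm

R1 = 203 × 287 mm (from R0 by 1 halving).
R2: ⌊287/2⌋ × 203 = 143 × 203 mm
R3: ⌊203/2⌋ × 143 = 101 × 143 mm
R4: ⌊143/2⌋ × 101 = 71 × 101 mm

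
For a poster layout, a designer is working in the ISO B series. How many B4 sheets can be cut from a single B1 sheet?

8

Each ISO step halves the sheet: 1 × B1 → 2 × B2 → 4 × B3 → 8 × B4
From B1 to B4 is 3 halving steps: 2^3 = 8.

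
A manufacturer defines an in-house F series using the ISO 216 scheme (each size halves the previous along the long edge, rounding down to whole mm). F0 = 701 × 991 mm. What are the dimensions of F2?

350 × 495 mm

F1: ⌊991/2⌋ × 701 = 495 × 701 mm
F2: ⌊701/2⌋ × 495 = 350 × 495 mm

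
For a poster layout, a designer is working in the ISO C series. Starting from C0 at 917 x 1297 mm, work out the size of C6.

C1: ⌊1297/2⌋ × 917 = 648 × 917 mm
C2: ⌊917/2⌋ × 648 = 458 × 648 mm
C3: ⌊648/2⌋ × 458 = 324 × 458 mm
C4: ⌊458/2⌋ × 324 = 229 × 324 mm
C5: ⌊324/2⌋ × 229 = 162 × 229 mm
C6: ⌊229/2⌋ × 162 = 114 × 162 mm

114 × 162 mm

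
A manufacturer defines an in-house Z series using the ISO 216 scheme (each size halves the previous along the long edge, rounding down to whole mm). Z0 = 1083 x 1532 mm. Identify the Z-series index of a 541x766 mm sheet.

Z2

Z0: 1083 × 1532 mm
Z1: 766 × 1083 mm
Z2: 541 × 766 mm
Z3: 383 × 541 mm
→ matches Z2.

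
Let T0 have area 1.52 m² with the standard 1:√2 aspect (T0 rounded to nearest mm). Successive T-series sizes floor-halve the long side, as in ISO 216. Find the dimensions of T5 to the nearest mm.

Let T0's short side be w mm. w · w√2 = 1.52 m² = 1,520,000 mm², so w ≈ 1036.7 mm and w√2 ≈ 1466.2 mm → T0 = 1037 × 1466 mm.
T1: ⌊1466/2⌋ × 1037 = 733 × 1037 mm
T2: ⌊1037/2⌋ × 733 = 518 × 733 mm
T3: ⌊733/2⌋ × 518 = 366 × 518 mm
T4: ⌊518/2⌋ × 366 = 259 × 366 mm
T5: ⌊366/2⌋ × 259 = 183 × 259 mm

183 × 259 mm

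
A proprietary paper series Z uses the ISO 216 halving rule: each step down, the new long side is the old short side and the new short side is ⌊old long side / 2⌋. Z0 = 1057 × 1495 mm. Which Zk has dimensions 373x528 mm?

Z3

Z0: 1057 × 1495 mm
Z1: 747 × 1057 mm
Z2: 528 × 747 mm
Z3: 373 × 528 mm
Z4: 264 × 373 mm
→ matches Z3.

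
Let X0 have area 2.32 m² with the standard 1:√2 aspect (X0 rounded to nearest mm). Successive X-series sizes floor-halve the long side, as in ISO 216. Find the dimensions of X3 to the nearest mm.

Let X0's short side be w mm. w · w√2 = 2.32 m² = 2,320,000 mm², so w ≈ 1280.8 mm and w√2 ≈ 1811.3 mm → X0 = 1281 × 1811 mm.
X1: ⌊1811/2⌋ × 1281 = 905 × 1281 mm
X2: ⌊1281/2⌋ × 905 = 640 × 905 mm
X3: ⌊905/2⌋ × 640 = 452 × 640 mm

452 × 640 mm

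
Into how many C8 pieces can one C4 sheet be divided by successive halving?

Each ISO step halves the sheet: 1 × C4 → 2 × C5 → 4 × C6 → 8 × C7 → …
From C4 to C8 is 4 halving steps: 2^4 = 16.

16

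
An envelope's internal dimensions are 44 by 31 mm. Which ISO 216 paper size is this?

B10 (31 × 44 mm)

Aspect ratio 44/31 ≈ 1.419 — close to the ISO √2 ≈ 1.414.
In the B-series (B0 = 1000 × 1414 mm): B10 = 31 × 44 mm.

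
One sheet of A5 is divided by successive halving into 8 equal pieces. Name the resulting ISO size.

A8

8 = 2^3, so 3 halving steps.
A5 → A6 → … → A8 after 3 steps.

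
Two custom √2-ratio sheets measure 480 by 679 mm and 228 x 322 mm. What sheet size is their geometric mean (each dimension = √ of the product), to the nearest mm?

331 × 468 mm

Short side: √(480 · 228) = √109440 ≈ 330.8 → 331 mm
Long side: √(679 · 322) = √218638 ≈ 467.6 → 468 mm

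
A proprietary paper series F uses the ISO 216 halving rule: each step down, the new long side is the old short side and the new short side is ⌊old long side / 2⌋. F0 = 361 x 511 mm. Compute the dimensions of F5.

63 × 90 mm

F1 = 255 × 361 mm (from F0 by 1 halving).
F2: ⌊361/2⌋ × 255 = 180 × 255 mm
F3: ⌊255/2⌋ × 180 = 127 × 180 mm
F4: ⌊180/2⌋ × 127 = 90 × 127 mm
F5: ⌊127/2⌋ × 90 = 63 × 90 mm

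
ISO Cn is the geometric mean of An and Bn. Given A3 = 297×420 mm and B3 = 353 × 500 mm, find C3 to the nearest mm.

Short side: √(297 · 353) = √104841 ≈ 323.8 → 324 mm
Long side: √(420 · 500) = √210000 ≈ 458.3 → 458 mm

324 × 458 mm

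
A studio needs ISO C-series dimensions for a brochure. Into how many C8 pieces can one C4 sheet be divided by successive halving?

16

Each ISO step halves the sheet: 1 × C4 → 2 × C5 → 4 × C6 → 8 × C7 → …
From C4 to C8 is 4 halving steps: 2^4 = 16.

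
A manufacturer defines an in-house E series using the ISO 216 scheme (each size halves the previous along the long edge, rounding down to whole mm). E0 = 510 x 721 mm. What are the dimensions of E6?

E1 = 360 × 510 mm (from E0 by 1 halving).
E2: ⌊510/2⌋ × 360 = 255 × 360 mm
E3: ⌊360/2⌋ × 255 = 180 × 255 mm
E4: ⌊255/2⌋ × 180 = 127 × 180 mm
E5: ⌊180/2⌋ × 127 = 90 × 127 mm
E6: ⌊127/2⌋ × 90 = 63 × 90 mm

63 × 90 mm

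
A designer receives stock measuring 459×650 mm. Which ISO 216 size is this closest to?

Aspect ratio 650/459 ≈ 1.416 — close to the ISO √2 ≈ 1.414.
In the C-series (envelope sizes, between A and B): C2 = 458 × 648 mm.
Off by 3 mm total — nearest standard size.

C2 (458 × 648 mm)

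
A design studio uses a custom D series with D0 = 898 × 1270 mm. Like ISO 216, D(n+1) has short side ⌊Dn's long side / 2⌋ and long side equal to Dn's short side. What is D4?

D1: ⌊1270/2⌋ × 898 = 635 × 898 mm
D2: ⌊898/2⌋ × 635 = 449 × 635 mm
D3: ⌊635/2⌋ × 449 = 317 × 449 mm
D4: ⌊449/2⌋ × 317 = 224 × 317 mm

224 × 317 mm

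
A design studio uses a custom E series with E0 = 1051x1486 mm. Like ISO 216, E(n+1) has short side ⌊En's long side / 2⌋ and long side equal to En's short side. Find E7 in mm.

E1 = 743 × 1051 mm (from E0 by 1 halving).
E2: ⌊1051/2⌋ × 743 = 525 × 743 mm
E3: ⌊743/2⌋ × 525 = 371 × 525 mm
E4: ⌊525/2⌋ × 371 = 262 × 371 mm
E5: ⌊371/2⌋ × 262 = 185 × 262 mm
E6: ⌊262/2⌋ × 185 = 131 × 185 mm
E7: ⌊185/2⌋ × 131 = 92 × 131 mm

92 × 131 mm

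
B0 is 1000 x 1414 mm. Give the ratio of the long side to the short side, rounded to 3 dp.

1414 / 1000 = 1.414
Matches √2 ≈ 1.414 — the ISO 216 defining ratio.

1.414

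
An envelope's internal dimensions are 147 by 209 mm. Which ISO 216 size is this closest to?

Aspect ratio 209/147 ≈ 1.422 — close to the ISO √2 ≈ 1.414.
In the A-series (A0 area = 1 m²): A5 = 148 × 210 mm.
Off by 2 mm total — nearest standard size.

A5 (148 × 210 mm)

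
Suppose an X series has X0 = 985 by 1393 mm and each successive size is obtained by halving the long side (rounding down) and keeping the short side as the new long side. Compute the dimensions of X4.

246 × 348 mm

X1: ⌊1393/2⌋ × 985 = 696 × 985 mm
X2: ⌊985/2⌋ × 696 = 492 × 696 mm
X3: ⌊696/2⌋ × 492 = 348 × 492 mm
X4: ⌊492/2⌋ × 348 = 246 × 348 mm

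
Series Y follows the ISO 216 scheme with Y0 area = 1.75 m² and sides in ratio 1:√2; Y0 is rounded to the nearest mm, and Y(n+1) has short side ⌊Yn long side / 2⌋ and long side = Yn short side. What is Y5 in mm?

Let Y0's short side be w mm. w · w√2 = 1.75 m² = 1,750,000 mm², so w ≈ 1112.4 mm and w√2 ≈ 1573.2 mm → Y0 = 1112 × 1573 mm.
Y1: ⌊1573/2⌋ × 1112 = 786 × 1112 mm
Y2: ⌊1112/2⌋ × 786 = 556 × 786 mm
Y3: ⌊786/2⌋ × 556 = 393 × 556 mm
Y4: ⌊556/2⌋ × 393 = 278 × 393 mm
Y5: ⌊393/2⌋ × 278 = 196 × 278 mm

196 × 278 mm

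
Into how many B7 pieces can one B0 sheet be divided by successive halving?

128

Each ISO step halves the sheet: 1 × B0 → 2 × B1 → 4 × B2 → 8 × B3 → …
From B0 to B7 is 7 halving steps: 2^7 = 128.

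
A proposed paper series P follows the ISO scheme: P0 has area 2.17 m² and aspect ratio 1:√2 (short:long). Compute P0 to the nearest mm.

1239 × 1752 mm

Let the short side be w mm. Then w · w√2 = 2.17 m² = 2,170,000 mm².
w² = 2,170,000/√2, so w ≈ 1238.7 mm; long side = w√2 ≈ 1751.8 mm.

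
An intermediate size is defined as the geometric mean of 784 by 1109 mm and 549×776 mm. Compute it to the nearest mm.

656 × 928 mm

Short side: √(784 · 549) = √430416 ≈ 656.1 → 656 mm
Long side: √(1109 · 776) = √860584 ≈ 927.7 → 928 mm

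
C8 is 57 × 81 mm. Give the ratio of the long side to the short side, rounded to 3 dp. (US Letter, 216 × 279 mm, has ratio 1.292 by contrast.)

1.421

81 / 57 = 1.421
ISO 216 targets √2 ≈ 1.414; the +0.007 deviation is from mm rounding.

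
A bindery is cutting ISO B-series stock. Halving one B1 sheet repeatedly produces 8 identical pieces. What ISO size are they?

B4

8 = 2^3, so 3 halving steps.
B1 → B2 → … → B4 after 3 steps.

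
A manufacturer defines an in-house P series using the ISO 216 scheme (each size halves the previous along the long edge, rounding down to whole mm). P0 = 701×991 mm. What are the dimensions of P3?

247 × 350 mm

P1: ⌊991/2⌋ × 701 = 495 × 701 mm
P2: ⌊701/2⌋ × 495 = 350 × 495 mm
P3: ⌊495/2⌋ × 350 = 247 × 350 mm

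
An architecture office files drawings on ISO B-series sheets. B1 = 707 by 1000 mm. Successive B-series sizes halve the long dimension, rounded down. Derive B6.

125 × 176 mm

B2: ⌊1000/2⌋ × 707 = 500 × 707 mm
B3: ⌊707/2⌋ × 500 = 353 × 500 mm
B4: ⌊500/2⌋ × 353 = 250 × 353 mm
B5: ⌊353/2⌋ × 250 = 176 × 250 mm
B6: ⌊250/2⌋ × 176 = 125 × 176 mm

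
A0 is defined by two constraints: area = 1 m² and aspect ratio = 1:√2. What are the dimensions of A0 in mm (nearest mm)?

841 × 1189 mm

Let the short side be w mm. Then the long side is w√2 and w · w√2 = 10⁶ mm².
w² = 10⁶/√2, so w = 1000 / 2^(1/4) ≈ 840.9 mm; long side = 1000 · 2^(1/4) ≈ 1189.2 mm.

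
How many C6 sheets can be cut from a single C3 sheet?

Each ISO step halves the sheet: 1 × C3 → 2 × C4 → 4 × C5 → 8 × C6
From C3 to C6 is 3 halving steps: 2^3 = 8.

8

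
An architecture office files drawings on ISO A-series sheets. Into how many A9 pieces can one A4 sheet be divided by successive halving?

A4 = 210 × 297 mm; A9 = 37 × 52 mm.
Each halving step doubles the count; 5 steps from A4 to A9.
2^5 = 32.

32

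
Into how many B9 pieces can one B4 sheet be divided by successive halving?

Each ISO step halves the sheet: 1 × B4 → 2 × B5 → 4 × B6 → 8 × B7 → …
From B4 to B9 is 5 halving steps: 2^5 = 32.

32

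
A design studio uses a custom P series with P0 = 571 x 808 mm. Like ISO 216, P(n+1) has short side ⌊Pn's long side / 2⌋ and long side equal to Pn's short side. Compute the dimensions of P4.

P1: ⌊808/2⌋ × 571 = 404 × 571 mm
P2: ⌊571/2⌋ × 404 = 285 × 404 mm
P3: ⌊404/2⌋ × 285 = 202 × 285 mm
P4: ⌊285/2⌋ × 202 = 142 × 202 mm

142 × 202 mm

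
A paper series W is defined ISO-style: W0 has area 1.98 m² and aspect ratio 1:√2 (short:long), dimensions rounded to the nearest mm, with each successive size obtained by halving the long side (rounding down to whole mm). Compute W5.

209 × 295 mm

Let W0's short side be w mm. w · w√2 = 1.98 m² = 1,980,000 mm², so w ≈ 1183.2 mm and w√2 ≈ 1673.4 mm → W0 = 1183 × 1673 mm.
W1: ⌊1673/2⌋ × 1183 = 836 × 1183 mm
W2: ⌊1183/2⌋ × 836 = 591 × 836 mm
W3: ⌊836/2⌋ × 591 = 418 × 591 mm
W4: ⌊591/2⌋ × 418 = 295 × 418 mm
W5: ⌊418/2⌋ × 295 = 209 × 295 mm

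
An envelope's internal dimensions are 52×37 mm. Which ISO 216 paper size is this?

Aspect ratio 52/37 ≈ 1.405 — close to the ISO √2 ≈ 1.414.
In the A-series (A0 area = 1 m²): A9 = 37 × 52 mm.

A9 (37 × 52 mm)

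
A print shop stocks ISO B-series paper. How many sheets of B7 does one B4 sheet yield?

8

B4 = 250 × 353 mm; B7 = 88 × 125 mm.
Each halving step doubles the count; 3 steps from B4 to B7.
2^3 = 8.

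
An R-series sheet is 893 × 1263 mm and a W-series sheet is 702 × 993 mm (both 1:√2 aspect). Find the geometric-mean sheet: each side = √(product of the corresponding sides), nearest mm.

792 × 1120 mm

Short side: √(893 · 702) = √626886 ≈ 791.8 → 792 mm
Long side: √(1263 · 993) = √1254159 ≈ 1119.9 → 1120 mm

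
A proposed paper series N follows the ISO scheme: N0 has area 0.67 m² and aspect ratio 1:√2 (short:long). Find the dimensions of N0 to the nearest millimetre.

Let the short side be w mm. Then w · w√2 = 0.67 m² = 670,000 mm².
w² = 670,000/√2, so w ≈ 688.3 mm; long side = w√2 ≈ 973.4 mm.

688 × 973 mm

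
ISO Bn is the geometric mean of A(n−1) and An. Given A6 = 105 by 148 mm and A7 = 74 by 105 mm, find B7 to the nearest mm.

Short side: √(105 · 74) = √7770 ≈ 88.1 → 88 mm
Long side: √(148 · 105) = √15540 ≈ 124.7 → 125 mm

88 × 125 mm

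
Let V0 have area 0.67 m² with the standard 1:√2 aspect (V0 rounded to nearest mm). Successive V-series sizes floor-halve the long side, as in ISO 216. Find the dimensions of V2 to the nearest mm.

344 × 486 mm

Let V0's short side be w mm. w · w√2 = 0.67 m² = 670,000 mm², so w ≈ 688.3 mm and w√2 ≈ 973.4 mm → V0 = 688 × 973 mm.
V1: ⌊973/2⌋ × 688 = 486 × 688 mm
V2: ⌊688/2⌋ × 486 = 344 × 486 mm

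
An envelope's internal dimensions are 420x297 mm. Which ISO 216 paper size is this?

Aspect ratio 420/297 ≈ 1.414 — close to the ISO √2 ≈ 1.414.
In the A-series (A0 area = 1 m²): A3 = 297 × 420 mm.

A3 (297 × 420 mm)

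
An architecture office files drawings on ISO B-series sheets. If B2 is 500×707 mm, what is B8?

62 × 88 mm

B3: ⌊707/2⌋ × 500 = 353 × 500 mm
B4: ⌊500/2⌋ × 353 = 250 × 353 mm
B5: ⌊353/2⌋ × 250 = 176 × 250 mm
B6: ⌊250/2⌋ × 176 = 125 × 176 mm
B7: ⌊176/2⌋ × 125 = 88 × 125 mm
B8: ⌊125/2⌋ × 88 = 62 × 88 mm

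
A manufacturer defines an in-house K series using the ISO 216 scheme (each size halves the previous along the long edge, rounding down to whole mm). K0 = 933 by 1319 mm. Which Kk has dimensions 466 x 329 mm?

K0: 933 × 1319 mm
K1: 659 × 933 mm
K2: 466 × 659 mm
K3: 329 × 466 mm
K4: 233 × 329 mm
→ matches K3.

K3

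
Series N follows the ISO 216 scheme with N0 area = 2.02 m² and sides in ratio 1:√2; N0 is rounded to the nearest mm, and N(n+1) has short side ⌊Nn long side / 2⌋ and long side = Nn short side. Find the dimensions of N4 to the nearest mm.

Let N0's short side be w mm. w · w√2 = 2.02 m² = 2,020,000 mm², so w ≈ 1195.1 mm and w√2 ≈ 1690.2 mm → N0 = 1195 × 1690 mm.
N1: ⌊1690/2⌋ × 1195 = 845 × 1195 mm
N2: ⌊1195/2⌋ × 845 = 597 × 845 mm
N3: ⌊845/2⌋ × 597 = 422 × 597 mm
N4: ⌊597/2⌋ × 422 = 298 × 422 mm

298 × 422 mm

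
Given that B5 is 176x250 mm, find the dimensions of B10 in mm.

B6: ⌊250/2⌋ × 176 = 125 × 176 mm
B7: ⌊176/2⌋ × 125 = 88 × 125 mm
B8: ⌊125/2⌋ × 88 = 62 × 88 mm
B9: ⌊88/2⌋ × 62 = 44 × 62 mm
B10: ⌊62/2⌋ × 44 = 31 × 44 mm

31 × 44 mm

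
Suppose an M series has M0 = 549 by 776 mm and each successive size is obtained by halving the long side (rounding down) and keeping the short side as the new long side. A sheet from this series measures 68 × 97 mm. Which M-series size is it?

M0: 549 × 776 mm
M1: 388 × 549 mm
M2: 274 × 388 mm
M3: 194 × 274 mm
M4: 137 × 194 mm
M5: 97 × 137 mm
M6: 68 × 97 mm
M7: 48 × 68 mm
→ matches M6.

M6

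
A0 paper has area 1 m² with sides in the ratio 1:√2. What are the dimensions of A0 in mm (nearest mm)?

841 × 1189 mm

Let the short side be w mm. Then the long side is w√2 and w · w√2 = 10⁶ mm².
w² = 10⁶/√2, so w = 1000 / 2^(1/4) ≈ 840.9 mm; long side = 1000 · 2^(1/4) ≈ 1189.2 mm.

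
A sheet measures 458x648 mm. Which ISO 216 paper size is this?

Aspect ratio 648/458 ≈ 1.415 — close to the ISO √2 ≈ 1.414.
In the C-series (envelope sizes, between A and B): C2 = 458 × 648 mm.

C2 (458 × 648 mm)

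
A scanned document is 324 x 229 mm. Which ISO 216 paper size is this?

Aspect ratio 324/229 ≈ 1.415 — close to the ISO √2 ≈ 1.414.
In the C-series (envelope sizes, between A and B): C4 = 229 × 324 mm.

C4 (229 × 324 mm)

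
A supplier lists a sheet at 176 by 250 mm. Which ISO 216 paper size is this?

Aspect ratio 250/176 ≈ 1.420 — close to the ISO √2 ≈ 1.414.
In the B-series (B0 = 1000 × 1414 mm): B5 = 176 × 250 mm.

B5 (176 × 250 mm)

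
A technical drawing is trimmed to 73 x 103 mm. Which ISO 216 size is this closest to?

A7 (74 × 105 mm)

Aspect ratio 103/73 ≈ 1.411 — close to the ISO √2 ≈ 1.414.
In the A-series (A0 area = 1 m²): A7 = 74 × 105 mm.
Off by 3 mm total — nearest standard size.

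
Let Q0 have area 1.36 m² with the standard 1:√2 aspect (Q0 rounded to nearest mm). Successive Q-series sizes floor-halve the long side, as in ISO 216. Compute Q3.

Let Q0's short side be w mm. w · w√2 = 1.36 m² = 1,360,000 mm², so w ≈ 980.6 mm and w√2 ≈ 1386.8 mm → Q0 = 981 × 1387 mm.
Q1: ⌊1387/2⌋ × 981 = 693 × 981 mm
Q2: ⌊981/2⌋ × 693 = 490 × 693 mm
Q3: ⌊693/2⌋ × 490 = 346 × 490 mm

346 × 490 mm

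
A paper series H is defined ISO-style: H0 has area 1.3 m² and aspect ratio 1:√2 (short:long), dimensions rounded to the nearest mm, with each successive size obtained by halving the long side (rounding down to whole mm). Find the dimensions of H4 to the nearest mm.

239 × 339 mm

Let H0's short side be w mm. w · w√2 = 1.3 m² = 1,300,000 mm², so w ≈ 958.8 mm and w√2 ≈ 1355.9 mm → H0 = 959 × 1356 mm.
H1: ⌊1356/2⌋ × 959 = 678 × 959 mm
H2: ⌊959/2⌋ × 678 = 479 × 678 mm
H3: ⌊678/2⌋ × 479 = 339 × 479 mm
H4: ⌊479/2⌋ × 339 = 239 × 339 mm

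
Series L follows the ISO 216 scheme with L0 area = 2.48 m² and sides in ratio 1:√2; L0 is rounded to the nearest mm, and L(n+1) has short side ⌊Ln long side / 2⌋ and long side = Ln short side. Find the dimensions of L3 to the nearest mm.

468 × 662 mm

Let L0's short side be w mm. w · w√2 = 2.48 m² = 2,480,000 mm², so w ≈ 1324.2 mm and w√2 ≈ 1872.8 mm → L0 = 1324 × 1873 mm.
L1: ⌊1873/2⌋ × 1324 = 936 × 1324 mm
L2: ⌊1324/2⌋ × 936 = 662 × 936 mm
L3: ⌊936/2⌋ × 662 = 468 × 662 mm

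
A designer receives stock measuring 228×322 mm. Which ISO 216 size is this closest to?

Aspect ratio 322/228 ≈ 1.412 — close to the ISO √2 ≈ 1.414.
In the C-series (envelope sizes, between A and B): C4 = 229 × 324 mm.
Off by 3 mm total — nearest standard size.

C4 (229 × 324 mm)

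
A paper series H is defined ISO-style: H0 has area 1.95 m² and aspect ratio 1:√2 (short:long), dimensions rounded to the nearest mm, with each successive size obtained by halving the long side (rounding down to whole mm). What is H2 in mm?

Let H0's short side be w mm. w · w√2 = 1.95 m² = 1,950,000 mm², so w ≈ 1174.2 mm and w√2 ≈ 1660.6 mm → H0 = 1174 × 1661 mm.
H1: ⌊1661/2⌋ × 1174 = 830 × 1174 mm
H2: ⌊1174/2⌋ × 830 = 587 × 830 mm

587 × 830 mm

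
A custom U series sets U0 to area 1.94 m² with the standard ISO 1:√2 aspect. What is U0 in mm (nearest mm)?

1171 × 1656 mm

Let the short side be w mm. Then w · w√2 = 1.94 m² = 1,940,000 mm².
w² = 1,940,000/√2, so w ≈ 1171.2 mm; long side = w√2 ≈ 1656.4 mm.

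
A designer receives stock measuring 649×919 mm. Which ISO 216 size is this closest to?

Aspect ratio 919/649 ≈ 1.416 — close to the ISO √2 ≈ 1.414.
In the C-series (envelope sizes, between A and B): C1 = 648 × 917 mm.
Off by 3 mm total — nearest standard size.

C1 (648 × 917 mm)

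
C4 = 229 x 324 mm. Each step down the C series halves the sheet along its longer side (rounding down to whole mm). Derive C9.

40 × 57 mm

C5: ⌊324/2⌋ × 229 = 162 × 229 mm
C6: ⌊229/2⌋ × 162 = 114 × 162 mm
C7: ⌊162/2⌋ × 114 = 81 × 114 mm
C8: ⌊114/2⌋ × 81 = 57 × 81 mm
C9: ⌊81/2⌋ × 57 = 40 × 57 mm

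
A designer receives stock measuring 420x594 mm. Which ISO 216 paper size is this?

A2 (420 × 594 mm)

Aspect ratio 594/420 ≈ 1.414 — close to the ISO √2 ≈ 1.414.
In the A-series (A0 area = 1 m²): A2 = 420 × 594 mm.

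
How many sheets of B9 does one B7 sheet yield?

Each ISO step halves the sheet: 1 × B7 → 2 × B8 → 4 × B9
From B7 to B9 is 2 halving steps: 2^2 = 4.

4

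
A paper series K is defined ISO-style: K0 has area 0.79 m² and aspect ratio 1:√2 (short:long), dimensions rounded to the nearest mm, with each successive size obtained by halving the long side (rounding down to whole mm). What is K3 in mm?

264 × 373 mm

Let K0's short side be w mm. w · w√2 = 0.79 m² = 790,000 mm², so w ≈ 747.4 mm and w√2 ≈ 1057.0 mm → K0 = 747 × 1057 mm.
K1: ⌊1057/2⌋ × 747 = 528 × 747 mm
K2: ⌊747/2⌋ × 528 = 373 × 528 mm
K3: ⌊528/2⌋ × 373 = 264 × 373 mm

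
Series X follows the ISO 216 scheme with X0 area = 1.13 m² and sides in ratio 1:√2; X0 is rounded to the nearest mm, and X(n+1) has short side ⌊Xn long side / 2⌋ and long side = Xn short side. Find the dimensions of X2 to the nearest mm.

447 × 632 mm

Let X0's short side be w mm. w · w√2 = 1.13 m² = 1,130,000 mm², so w ≈ 893.9 mm and w√2 ≈ 1264.1 mm → X0 = 894 × 1264 mm.
X1: ⌊1264/2⌋ × 894 = 632 × 894 mm
X2: ⌊894/2⌋ × 632 = 447 × 632 mm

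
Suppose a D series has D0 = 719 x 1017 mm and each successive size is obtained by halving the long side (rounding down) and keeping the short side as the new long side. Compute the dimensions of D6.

89 × 127 mm

D1: ⌊1017/2⌋ × 719 = 508 × 719 mm
D2: ⌊719/2⌋ × 508 = 359 × 508 mm
D3: ⌊508/2⌋ × 359 = 254 × 359 mm
D4: ⌊359/2⌋ × 254 = 179 × 254 mm
D5: ⌊254/2⌋ × 179 = 127 × 179 mm
D6: ⌊179/2⌋ × 127 = 89 × 127 mm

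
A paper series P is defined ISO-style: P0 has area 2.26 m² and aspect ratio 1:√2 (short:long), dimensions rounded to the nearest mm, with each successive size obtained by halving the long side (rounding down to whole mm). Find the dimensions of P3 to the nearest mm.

Let P0's short side be w mm. w · w√2 = 2.26 m² = 2,260,000 mm², so w ≈ 1264.1 mm and w√2 ≈ 1787.8 mm → P0 = 1264 × 1788 mm.
P1: ⌊1788/2⌋ × 1264 = 894 × 1264 mm
P2: ⌊1264/2⌋ × 894 = 632 × 894 mm
P3: ⌊894/2⌋ × 632 = 447 × 632 mm

447 × 632 mm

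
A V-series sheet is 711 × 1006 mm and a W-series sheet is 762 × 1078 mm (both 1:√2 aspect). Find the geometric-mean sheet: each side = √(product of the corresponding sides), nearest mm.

736 × 1041 mm

Short side: √(711 · 762) = √541782 ≈ 736.1 → 736 mm
Long side: √(1006 · 1078) = √1084468 ≈ 1041.4 → 1041 mm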